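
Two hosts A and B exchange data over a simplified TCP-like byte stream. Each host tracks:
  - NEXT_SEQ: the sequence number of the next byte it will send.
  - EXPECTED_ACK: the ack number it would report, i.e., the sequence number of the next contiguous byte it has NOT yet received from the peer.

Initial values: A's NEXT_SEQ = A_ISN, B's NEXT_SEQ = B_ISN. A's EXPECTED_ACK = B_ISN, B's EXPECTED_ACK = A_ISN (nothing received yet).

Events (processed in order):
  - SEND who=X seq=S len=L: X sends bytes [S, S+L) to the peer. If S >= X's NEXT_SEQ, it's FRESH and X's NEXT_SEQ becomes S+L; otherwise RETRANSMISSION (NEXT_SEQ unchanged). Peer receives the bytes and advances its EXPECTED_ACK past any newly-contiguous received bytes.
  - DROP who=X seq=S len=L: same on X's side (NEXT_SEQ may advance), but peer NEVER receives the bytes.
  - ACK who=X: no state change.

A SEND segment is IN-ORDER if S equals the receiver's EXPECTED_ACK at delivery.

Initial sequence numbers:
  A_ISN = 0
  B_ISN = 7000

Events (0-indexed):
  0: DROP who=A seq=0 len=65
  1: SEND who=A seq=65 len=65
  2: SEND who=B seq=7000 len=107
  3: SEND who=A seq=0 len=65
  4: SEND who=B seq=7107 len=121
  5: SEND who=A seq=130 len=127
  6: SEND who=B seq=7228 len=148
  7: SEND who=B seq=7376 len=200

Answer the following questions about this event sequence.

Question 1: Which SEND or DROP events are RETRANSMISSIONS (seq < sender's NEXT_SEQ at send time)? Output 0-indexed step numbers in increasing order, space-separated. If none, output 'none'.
Answer: 3

Derivation:
Step 0: DROP seq=0 -> fresh
Step 1: SEND seq=65 -> fresh
Step 2: SEND seq=7000 -> fresh
Step 3: SEND seq=0 -> retransmit
Step 4: SEND seq=7107 -> fresh
Step 5: SEND seq=130 -> fresh
Step 6: SEND seq=7228 -> fresh
Step 7: SEND seq=7376 -> fresh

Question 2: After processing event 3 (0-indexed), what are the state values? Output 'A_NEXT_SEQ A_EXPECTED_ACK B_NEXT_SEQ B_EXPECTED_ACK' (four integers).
After event 0: A_seq=65 A_ack=7000 B_seq=7000 B_ack=0
After event 1: A_seq=130 A_ack=7000 B_seq=7000 B_ack=0
After event 2: A_seq=130 A_ack=7107 B_seq=7107 B_ack=0
After event 3: A_seq=130 A_ack=7107 B_seq=7107 B_ack=130

130 7107 7107 130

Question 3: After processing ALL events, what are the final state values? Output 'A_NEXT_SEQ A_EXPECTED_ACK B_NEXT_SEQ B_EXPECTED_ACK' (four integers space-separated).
After event 0: A_seq=65 A_ack=7000 B_seq=7000 B_ack=0
After event 1: A_seq=130 A_ack=7000 B_seq=7000 B_ack=0
After event 2: A_seq=130 A_ack=7107 B_seq=7107 B_ack=0
After event 3: A_seq=130 A_ack=7107 B_seq=7107 B_ack=130
After event 4: A_seq=130 A_ack=7228 B_seq=7228 B_ack=130
After event 5: A_seq=257 A_ack=7228 B_seq=7228 B_ack=257
After event 6: A_seq=257 A_ack=7376 B_seq=7376 B_ack=257
After event 7: A_seq=257 A_ack=7576 B_seq=7576 B_ack=257

Answer: 257 7576 7576 257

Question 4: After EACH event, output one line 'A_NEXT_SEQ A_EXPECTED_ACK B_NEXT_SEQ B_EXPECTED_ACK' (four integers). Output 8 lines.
65 7000 7000 0
130 7000 7000 0
130 7107 7107 0
130 7107 7107 130
130 7228 7228 130
257 7228 7228 257
257 7376 7376 257
257 7576 7576 257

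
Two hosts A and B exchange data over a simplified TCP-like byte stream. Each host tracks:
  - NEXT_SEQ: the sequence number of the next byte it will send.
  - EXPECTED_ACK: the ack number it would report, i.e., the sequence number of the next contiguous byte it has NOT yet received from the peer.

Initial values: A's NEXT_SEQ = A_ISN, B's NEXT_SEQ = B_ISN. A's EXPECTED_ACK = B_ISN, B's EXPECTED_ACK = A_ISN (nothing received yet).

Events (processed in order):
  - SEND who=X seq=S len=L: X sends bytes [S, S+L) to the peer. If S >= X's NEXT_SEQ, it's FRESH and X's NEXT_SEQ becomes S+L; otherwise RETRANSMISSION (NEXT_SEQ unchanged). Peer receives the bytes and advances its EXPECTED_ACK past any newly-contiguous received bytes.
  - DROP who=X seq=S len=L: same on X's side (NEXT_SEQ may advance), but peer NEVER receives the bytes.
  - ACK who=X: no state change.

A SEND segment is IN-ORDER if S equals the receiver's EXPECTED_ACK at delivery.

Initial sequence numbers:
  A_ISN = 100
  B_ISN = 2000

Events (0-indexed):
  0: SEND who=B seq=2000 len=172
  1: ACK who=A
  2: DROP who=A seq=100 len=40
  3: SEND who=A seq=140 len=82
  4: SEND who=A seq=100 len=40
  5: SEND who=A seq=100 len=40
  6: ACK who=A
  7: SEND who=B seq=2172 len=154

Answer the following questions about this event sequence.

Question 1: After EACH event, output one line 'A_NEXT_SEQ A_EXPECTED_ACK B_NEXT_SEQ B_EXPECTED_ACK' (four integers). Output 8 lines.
100 2172 2172 100
100 2172 2172 100
140 2172 2172 100
222 2172 2172 100
222 2172 2172 222
222 2172 2172 222
222 2172 2172 222
222 2326 2326 222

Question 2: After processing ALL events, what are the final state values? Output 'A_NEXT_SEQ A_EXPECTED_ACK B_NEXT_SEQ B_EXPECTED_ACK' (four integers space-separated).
Answer: 222 2326 2326 222

Derivation:
After event 0: A_seq=100 A_ack=2172 B_seq=2172 B_ack=100
After event 1: A_seq=100 A_ack=2172 B_seq=2172 B_ack=100
After event 2: A_seq=140 A_ack=2172 B_seq=2172 B_ack=100
After event 3: A_seq=222 A_ack=2172 B_seq=2172 B_ack=100
After event 4: A_seq=222 A_ack=2172 B_seq=2172 B_ack=222
After event 5: A_seq=222 A_ack=2172 B_seq=2172 B_ack=222
After event 6: A_seq=222 A_ack=2172 B_seq=2172 B_ack=222
After event 7: A_seq=222 A_ack=2326 B_seq=2326 B_ack=222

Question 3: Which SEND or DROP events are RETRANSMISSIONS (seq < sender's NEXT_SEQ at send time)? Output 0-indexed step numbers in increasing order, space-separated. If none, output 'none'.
Step 0: SEND seq=2000 -> fresh
Step 2: DROP seq=100 -> fresh
Step 3: SEND seq=140 -> fresh
Step 4: SEND seq=100 -> retransmit
Step 5: SEND seq=100 -> retransmit
Step 7: SEND seq=2172 -> fresh

Answer: 4 5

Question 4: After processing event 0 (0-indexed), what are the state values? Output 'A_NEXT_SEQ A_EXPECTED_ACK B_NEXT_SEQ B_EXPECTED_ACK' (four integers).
After event 0: A_seq=100 A_ack=2172 B_seq=2172 B_ack=100

100 2172 2172 100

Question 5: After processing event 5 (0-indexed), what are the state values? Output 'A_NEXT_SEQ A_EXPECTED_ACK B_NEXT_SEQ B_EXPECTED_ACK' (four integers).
After event 0: A_seq=100 A_ack=2172 B_seq=2172 B_ack=100
After event 1: A_seq=100 A_ack=2172 B_seq=2172 B_ack=100
After event 2: A_seq=140 A_ack=2172 B_seq=2172 B_ack=100
After event 3: A_seq=222 A_ack=2172 B_seq=2172 B_ack=100
After event 4: A_seq=222 A_ack=2172 B_seq=2172 B_ack=222
After event 5: A_seq=222 A_ack=2172 B_seq=2172 B_ack=222

222 2172 2172 222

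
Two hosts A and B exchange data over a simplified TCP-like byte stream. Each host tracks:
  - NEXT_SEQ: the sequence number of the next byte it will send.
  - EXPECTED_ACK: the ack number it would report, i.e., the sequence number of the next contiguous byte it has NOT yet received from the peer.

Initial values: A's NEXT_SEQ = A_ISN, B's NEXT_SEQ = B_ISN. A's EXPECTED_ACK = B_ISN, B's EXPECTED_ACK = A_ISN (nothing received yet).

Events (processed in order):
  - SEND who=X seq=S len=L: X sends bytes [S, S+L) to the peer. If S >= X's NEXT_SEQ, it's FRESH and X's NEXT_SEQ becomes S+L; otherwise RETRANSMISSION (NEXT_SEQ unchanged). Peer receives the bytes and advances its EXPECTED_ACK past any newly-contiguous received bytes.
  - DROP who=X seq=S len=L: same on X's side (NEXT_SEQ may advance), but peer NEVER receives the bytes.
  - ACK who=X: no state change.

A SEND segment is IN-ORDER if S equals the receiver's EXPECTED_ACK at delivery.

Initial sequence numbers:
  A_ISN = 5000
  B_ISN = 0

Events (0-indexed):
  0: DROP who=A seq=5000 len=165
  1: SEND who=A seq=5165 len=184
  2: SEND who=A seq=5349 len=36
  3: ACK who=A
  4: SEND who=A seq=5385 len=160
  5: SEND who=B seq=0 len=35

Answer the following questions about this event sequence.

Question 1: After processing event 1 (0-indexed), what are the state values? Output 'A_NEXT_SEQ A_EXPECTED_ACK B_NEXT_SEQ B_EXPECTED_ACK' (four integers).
After event 0: A_seq=5165 A_ack=0 B_seq=0 B_ack=5000
After event 1: A_seq=5349 A_ack=0 B_seq=0 B_ack=5000

5349 0 0 5000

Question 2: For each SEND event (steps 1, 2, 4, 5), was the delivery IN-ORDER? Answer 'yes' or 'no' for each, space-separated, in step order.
Answer: no no no yes

Derivation:
Step 1: SEND seq=5165 -> out-of-order
Step 2: SEND seq=5349 -> out-of-order
Step 4: SEND seq=5385 -> out-of-order
Step 5: SEND seq=0 -> in-order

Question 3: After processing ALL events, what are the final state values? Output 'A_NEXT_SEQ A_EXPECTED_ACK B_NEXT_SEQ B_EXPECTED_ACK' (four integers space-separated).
After event 0: A_seq=5165 A_ack=0 B_seq=0 B_ack=5000
After event 1: A_seq=5349 A_ack=0 B_seq=0 B_ack=5000
After event 2: A_seq=5385 A_ack=0 B_seq=0 B_ack=5000
After event 3: A_seq=5385 A_ack=0 B_seq=0 B_ack=5000
After event 4: A_seq=5545 A_ack=0 B_seq=0 B_ack=5000
After event 5: A_seq=5545 A_ack=35 B_seq=35 B_ack=5000

Answer: 5545 35 35 5000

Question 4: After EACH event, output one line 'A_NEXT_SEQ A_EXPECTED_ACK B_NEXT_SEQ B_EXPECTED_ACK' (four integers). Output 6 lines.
5165 0 0 5000
5349 0 0 5000
5385 0 0 5000
5385 0 0 5000
5545 0 0 5000
5545 35 35 5000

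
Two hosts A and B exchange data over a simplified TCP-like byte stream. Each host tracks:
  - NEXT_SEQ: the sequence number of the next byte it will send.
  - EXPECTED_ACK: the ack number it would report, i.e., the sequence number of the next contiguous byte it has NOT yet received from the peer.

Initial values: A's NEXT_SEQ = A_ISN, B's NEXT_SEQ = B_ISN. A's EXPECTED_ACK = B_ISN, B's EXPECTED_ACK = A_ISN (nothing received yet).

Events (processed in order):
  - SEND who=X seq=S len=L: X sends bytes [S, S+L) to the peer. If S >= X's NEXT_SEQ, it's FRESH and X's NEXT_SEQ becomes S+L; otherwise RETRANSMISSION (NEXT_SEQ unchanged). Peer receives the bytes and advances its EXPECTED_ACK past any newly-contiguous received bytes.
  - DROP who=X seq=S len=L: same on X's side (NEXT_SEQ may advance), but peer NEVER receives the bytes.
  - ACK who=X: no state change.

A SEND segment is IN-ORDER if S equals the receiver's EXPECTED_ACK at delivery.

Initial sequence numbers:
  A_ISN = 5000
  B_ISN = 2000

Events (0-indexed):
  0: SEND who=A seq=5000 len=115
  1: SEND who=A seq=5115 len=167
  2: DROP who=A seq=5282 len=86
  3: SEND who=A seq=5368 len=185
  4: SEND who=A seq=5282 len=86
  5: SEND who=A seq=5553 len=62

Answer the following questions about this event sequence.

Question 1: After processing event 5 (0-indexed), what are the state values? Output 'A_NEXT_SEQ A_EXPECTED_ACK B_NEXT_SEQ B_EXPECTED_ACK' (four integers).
After event 0: A_seq=5115 A_ack=2000 B_seq=2000 B_ack=5115
After event 1: A_seq=5282 A_ack=2000 B_seq=2000 B_ack=5282
After event 2: A_seq=5368 A_ack=2000 B_seq=2000 B_ack=5282
After event 3: A_seq=5553 A_ack=2000 B_seq=2000 B_ack=5282
After event 4: A_seq=5553 A_ack=2000 B_seq=2000 B_ack=5553
After event 5: A_seq=5615 A_ack=2000 B_seq=2000 B_ack=5615

5615 2000 2000 5615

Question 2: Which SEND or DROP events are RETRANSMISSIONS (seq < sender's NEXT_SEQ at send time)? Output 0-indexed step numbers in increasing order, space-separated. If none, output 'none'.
Step 0: SEND seq=5000 -> fresh
Step 1: SEND seq=5115 -> fresh
Step 2: DROP seq=5282 -> fresh
Step 3: SEND seq=5368 -> fresh
Step 4: SEND seq=5282 -> retransmit
Step 5: SEND seq=5553 -> fresh

Answer: 4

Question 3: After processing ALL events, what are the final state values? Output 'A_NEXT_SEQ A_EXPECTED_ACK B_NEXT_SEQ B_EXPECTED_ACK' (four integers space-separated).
After event 0: A_seq=5115 A_ack=2000 B_seq=2000 B_ack=5115
After event 1: A_seq=5282 A_ack=2000 B_seq=2000 B_ack=5282
After event 2: A_seq=5368 A_ack=2000 B_seq=2000 B_ack=5282
After event 3: A_seq=5553 A_ack=2000 B_seq=2000 B_ack=5282
After event 4: A_seq=5553 A_ack=2000 B_seq=2000 B_ack=5553
After event 5: A_seq=5615 A_ack=2000 B_seq=2000 B_ack=5615

Answer: 5615 2000 2000 5615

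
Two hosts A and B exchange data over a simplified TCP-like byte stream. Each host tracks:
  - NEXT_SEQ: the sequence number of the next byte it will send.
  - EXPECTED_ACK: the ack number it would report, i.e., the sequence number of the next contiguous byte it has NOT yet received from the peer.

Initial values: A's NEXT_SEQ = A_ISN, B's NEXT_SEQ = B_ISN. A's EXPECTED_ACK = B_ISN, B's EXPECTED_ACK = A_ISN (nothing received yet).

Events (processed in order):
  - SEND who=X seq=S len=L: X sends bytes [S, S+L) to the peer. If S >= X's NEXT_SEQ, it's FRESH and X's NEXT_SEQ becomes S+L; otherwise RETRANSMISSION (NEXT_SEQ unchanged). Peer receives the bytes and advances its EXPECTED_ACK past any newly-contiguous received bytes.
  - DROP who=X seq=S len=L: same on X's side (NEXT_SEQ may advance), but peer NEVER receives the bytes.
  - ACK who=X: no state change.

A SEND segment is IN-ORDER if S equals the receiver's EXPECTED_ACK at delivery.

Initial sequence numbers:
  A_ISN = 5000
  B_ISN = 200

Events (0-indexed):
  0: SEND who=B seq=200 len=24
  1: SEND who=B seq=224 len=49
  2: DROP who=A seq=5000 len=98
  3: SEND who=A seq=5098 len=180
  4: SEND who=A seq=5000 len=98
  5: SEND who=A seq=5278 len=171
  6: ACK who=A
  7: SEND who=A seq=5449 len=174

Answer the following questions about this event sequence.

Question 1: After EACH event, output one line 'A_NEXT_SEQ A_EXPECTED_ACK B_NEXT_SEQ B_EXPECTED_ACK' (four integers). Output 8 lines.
5000 224 224 5000
5000 273 273 5000
5098 273 273 5000
5278 273 273 5000
5278 273 273 5278
5449 273 273 5449
5449 273 273 5449
5623 273 273 5623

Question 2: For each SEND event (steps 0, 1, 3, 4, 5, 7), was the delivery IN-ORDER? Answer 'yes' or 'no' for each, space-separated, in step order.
Answer: yes yes no yes yes yes

Derivation:
Step 0: SEND seq=200 -> in-order
Step 1: SEND seq=224 -> in-order
Step 3: SEND seq=5098 -> out-of-order
Step 4: SEND seq=5000 -> in-order
Step 5: SEND seq=5278 -> in-order
Step 7: SEND seq=5449 -> in-order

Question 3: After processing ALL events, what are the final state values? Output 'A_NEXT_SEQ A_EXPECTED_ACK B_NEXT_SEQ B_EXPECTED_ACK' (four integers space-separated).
Answer: 5623 273 273 5623

Derivation:
After event 0: A_seq=5000 A_ack=224 B_seq=224 B_ack=5000
After event 1: A_seq=5000 A_ack=273 B_seq=273 B_ack=5000
After event 2: A_seq=5098 A_ack=273 B_seq=273 B_ack=5000
After event 3: A_seq=5278 A_ack=273 B_seq=273 B_ack=5000
After event 4: A_seq=5278 A_ack=273 B_seq=273 B_ack=5278
After event 5: A_seq=5449 A_ack=273 B_seq=273 B_ack=5449
After event 6: A_seq=5449 A_ack=273 B_seq=273 B_ack=5449
After event 7: A_seq=5623 A_ack=273 B_seq=273 B_ack=5623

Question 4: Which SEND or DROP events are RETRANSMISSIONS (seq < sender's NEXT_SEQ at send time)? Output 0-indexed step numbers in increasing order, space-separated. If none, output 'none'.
Step 0: SEND seq=200 -> fresh
Step 1: SEND seq=224 -> fresh
Step 2: DROP seq=5000 -> fresh
Step 3: SEND seq=5098 -> fresh
Step 4: SEND seq=5000 -> retransmit
Step 5: SEND seq=5278 -> fresh
Step 7: SEND seq=5449 -> fresh

Answer: 4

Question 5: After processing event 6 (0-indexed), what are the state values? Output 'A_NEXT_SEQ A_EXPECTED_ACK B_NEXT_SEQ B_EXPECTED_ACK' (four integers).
After event 0: A_seq=5000 A_ack=224 B_seq=224 B_ack=5000
After event 1: A_seq=5000 A_ack=273 B_seq=273 B_ack=5000
After event 2: A_seq=5098 A_ack=273 B_seq=273 B_ack=5000
After event 3: A_seq=5278 A_ack=273 B_seq=273 B_ack=5000
After event 4: A_seq=5278 A_ack=273 B_seq=273 B_ack=5278
After event 5: A_seq=5449 A_ack=273 B_seq=273 B_ack=5449
After event 6: A_seq=5449 A_ack=273 B_seq=273 B_ack=5449

5449 273 273 5449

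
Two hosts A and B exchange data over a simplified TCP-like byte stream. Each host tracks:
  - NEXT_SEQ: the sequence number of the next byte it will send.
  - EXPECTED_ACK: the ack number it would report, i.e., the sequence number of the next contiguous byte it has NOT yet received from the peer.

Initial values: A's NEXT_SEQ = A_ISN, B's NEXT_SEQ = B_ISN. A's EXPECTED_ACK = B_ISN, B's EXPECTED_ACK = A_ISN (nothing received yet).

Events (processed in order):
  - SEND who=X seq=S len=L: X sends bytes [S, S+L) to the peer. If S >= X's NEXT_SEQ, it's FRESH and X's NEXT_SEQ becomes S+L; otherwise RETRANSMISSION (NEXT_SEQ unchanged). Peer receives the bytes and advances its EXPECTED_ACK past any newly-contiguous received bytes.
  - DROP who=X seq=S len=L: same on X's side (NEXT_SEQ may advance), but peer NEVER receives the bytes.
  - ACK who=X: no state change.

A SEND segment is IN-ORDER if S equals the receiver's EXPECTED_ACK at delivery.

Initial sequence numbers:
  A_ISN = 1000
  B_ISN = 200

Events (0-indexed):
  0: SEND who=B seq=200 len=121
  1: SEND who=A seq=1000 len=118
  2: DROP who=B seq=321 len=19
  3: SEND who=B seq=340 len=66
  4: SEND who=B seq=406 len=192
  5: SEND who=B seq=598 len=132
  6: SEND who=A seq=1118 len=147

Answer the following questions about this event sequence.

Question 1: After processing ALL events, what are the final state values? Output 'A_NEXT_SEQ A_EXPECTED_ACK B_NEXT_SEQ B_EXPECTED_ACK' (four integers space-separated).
Answer: 1265 321 730 1265

Derivation:
After event 0: A_seq=1000 A_ack=321 B_seq=321 B_ack=1000
After event 1: A_seq=1118 A_ack=321 B_seq=321 B_ack=1118
After event 2: A_seq=1118 A_ack=321 B_seq=340 B_ack=1118
After event 3: A_seq=1118 A_ack=321 B_seq=406 B_ack=1118
After event 4: A_seq=1118 A_ack=321 B_seq=598 B_ack=1118
After event 5: A_seq=1118 A_ack=321 B_seq=730 B_ack=1118
After event 6: A_seq=1265 A_ack=321 B_seq=730 B_ack=1265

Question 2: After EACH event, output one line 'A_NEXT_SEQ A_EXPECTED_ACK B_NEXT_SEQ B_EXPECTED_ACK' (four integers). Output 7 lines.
1000 321 321 1000
1118 321 321 1118
1118 321 340 1118
1118 321 406 1118
1118 321 598 1118
1118 321 730 1118
1265 321 730 1265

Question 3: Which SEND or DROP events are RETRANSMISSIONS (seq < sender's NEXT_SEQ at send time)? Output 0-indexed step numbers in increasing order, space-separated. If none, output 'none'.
Answer: none

Derivation:
Step 0: SEND seq=200 -> fresh
Step 1: SEND seq=1000 -> fresh
Step 2: DROP seq=321 -> fresh
Step 3: SEND seq=340 -> fresh
Step 4: SEND seq=406 -> fresh
Step 5: SEND seq=598 -> fresh
Step 6: SEND seq=1118 -> fresh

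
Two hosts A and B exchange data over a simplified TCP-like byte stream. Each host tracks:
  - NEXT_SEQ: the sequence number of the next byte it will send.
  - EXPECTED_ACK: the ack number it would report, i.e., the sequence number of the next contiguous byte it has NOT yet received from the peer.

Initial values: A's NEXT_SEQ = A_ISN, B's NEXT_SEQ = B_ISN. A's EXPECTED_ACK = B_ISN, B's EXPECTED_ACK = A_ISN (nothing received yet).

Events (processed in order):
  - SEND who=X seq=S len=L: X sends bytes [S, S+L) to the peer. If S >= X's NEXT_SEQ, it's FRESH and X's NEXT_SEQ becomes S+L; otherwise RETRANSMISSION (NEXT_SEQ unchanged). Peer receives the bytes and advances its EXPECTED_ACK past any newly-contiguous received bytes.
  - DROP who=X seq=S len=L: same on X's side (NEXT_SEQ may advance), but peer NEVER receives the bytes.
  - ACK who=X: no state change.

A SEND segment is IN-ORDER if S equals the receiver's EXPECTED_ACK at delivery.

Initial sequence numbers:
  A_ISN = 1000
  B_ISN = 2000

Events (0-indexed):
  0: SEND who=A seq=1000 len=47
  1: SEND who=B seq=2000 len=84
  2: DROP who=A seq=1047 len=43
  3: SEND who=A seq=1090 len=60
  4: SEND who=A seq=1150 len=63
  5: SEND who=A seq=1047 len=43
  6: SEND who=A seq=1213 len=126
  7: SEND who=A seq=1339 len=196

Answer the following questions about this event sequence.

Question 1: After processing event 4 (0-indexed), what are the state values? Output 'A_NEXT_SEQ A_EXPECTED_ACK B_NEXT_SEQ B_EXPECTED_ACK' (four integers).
After event 0: A_seq=1047 A_ack=2000 B_seq=2000 B_ack=1047
After event 1: A_seq=1047 A_ack=2084 B_seq=2084 B_ack=1047
After event 2: A_seq=1090 A_ack=2084 B_seq=2084 B_ack=1047
After event 3: A_seq=1150 A_ack=2084 B_seq=2084 B_ack=1047
After event 4: A_seq=1213 A_ack=2084 B_seq=2084 B_ack=1047

1213 2084 2084 1047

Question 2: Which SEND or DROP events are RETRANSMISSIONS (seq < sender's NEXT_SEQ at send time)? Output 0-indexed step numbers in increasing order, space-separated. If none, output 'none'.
Answer: 5

Derivation:
Step 0: SEND seq=1000 -> fresh
Step 1: SEND seq=2000 -> fresh
Step 2: DROP seq=1047 -> fresh
Step 3: SEND seq=1090 -> fresh
Step 4: SEND seq=1150 -> fresh
Step 5: SEND seq=1047 -> retransmit
Step 6: SEND seq=1213 -> fresh
Step 7: SEND seq=1339 -> fresh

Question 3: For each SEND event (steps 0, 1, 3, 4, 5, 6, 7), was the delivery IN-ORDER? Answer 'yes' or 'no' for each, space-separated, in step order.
Answer: yes yes no no yes yes yes

Derivation:
Step 0: SEND seq=1000 -> in-order
Step 1: SEND seq=2000 -> in-order
Step 3: SEND seq=1090 -> out-of-order
Step 4: SEND seq=1150 -> out-of-order
Step 5: SEND seq=1047 -> in-order
Step 6: SEND seq=1213 -> in-order
Step 7: SEND seq=1339 -> in-order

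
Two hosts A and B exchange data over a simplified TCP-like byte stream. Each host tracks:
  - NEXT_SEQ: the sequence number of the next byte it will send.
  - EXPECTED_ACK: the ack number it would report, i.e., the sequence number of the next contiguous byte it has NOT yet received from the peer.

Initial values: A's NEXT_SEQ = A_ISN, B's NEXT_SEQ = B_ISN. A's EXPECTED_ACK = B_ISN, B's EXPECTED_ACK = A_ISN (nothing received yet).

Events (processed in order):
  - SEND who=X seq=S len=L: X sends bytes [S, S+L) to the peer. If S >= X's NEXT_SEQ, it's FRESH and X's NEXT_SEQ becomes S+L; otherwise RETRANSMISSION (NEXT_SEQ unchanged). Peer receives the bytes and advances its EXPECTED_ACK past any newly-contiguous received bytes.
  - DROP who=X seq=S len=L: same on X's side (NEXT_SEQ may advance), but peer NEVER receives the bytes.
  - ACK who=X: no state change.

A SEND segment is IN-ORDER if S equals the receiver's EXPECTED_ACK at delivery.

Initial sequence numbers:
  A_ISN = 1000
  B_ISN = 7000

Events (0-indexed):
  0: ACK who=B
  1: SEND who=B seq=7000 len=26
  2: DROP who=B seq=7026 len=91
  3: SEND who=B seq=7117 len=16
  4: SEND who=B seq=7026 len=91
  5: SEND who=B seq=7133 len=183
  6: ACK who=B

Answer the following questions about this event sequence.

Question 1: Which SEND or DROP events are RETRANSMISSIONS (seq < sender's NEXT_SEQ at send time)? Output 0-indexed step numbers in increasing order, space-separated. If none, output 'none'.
Step 1: SEND seq=7000 -> fresh
Step 2: DROP seq=7026 -> fresh
Step 3: SEND seq=7117 -> fresh
Step 4: SEND seq=7026 -> retransmit
Step 5: SEND seq=7133 -> fresh

Answer: 4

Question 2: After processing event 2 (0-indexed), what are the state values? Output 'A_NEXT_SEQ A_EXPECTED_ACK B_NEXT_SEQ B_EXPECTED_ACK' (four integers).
After event 0: A_seq=1000 A_ack=7000 B_seq=7000 B_ack=1000
After event 1: A_seq=1000 A_ack=7026 B_seq=7026 B_ack=1000
After event 2: A_seq=1000 A_ack=7026 B_seq=7117 B_ack=1000

1000 7026 7117 1000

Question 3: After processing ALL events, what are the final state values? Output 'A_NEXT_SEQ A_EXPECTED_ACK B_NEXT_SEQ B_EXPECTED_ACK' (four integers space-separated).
Answer: 1000 7316 7316 1000

Derivation:
After event 0: A_seq=1000 A_ack=7000 B_seq=7000 B_ack=1000
After event 1: A_seq=1000 A_ack=7026 B_seq=7026 B_ack=1000
After event 2: A_seq=1000 A_ack=7026 B_seq=7117 B_ack=1000
After event 3: A_seq=1000 A_ack=7026 B_seq=7133 B_ack=1000
After event 4: A_seq=1000 A_ack=7133 B_seq=7133 B_ack=1000
After event 5: A_seq=1000 A_ack=7316 B_seq=7316 B_ack=1000
After event 6: A_seq=1000 A_ack=7316 B_seq=7316 B_ack=1000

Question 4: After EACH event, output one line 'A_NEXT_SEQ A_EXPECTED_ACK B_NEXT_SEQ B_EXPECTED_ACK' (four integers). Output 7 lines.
1000 7000 7000 1000
1000 7026 7026 1000
1000 7026 7117 1000
1000 7026 7133 1000
1000 7133 7133 1000
1000 7316 7316 1000
1000 7316 7316 1000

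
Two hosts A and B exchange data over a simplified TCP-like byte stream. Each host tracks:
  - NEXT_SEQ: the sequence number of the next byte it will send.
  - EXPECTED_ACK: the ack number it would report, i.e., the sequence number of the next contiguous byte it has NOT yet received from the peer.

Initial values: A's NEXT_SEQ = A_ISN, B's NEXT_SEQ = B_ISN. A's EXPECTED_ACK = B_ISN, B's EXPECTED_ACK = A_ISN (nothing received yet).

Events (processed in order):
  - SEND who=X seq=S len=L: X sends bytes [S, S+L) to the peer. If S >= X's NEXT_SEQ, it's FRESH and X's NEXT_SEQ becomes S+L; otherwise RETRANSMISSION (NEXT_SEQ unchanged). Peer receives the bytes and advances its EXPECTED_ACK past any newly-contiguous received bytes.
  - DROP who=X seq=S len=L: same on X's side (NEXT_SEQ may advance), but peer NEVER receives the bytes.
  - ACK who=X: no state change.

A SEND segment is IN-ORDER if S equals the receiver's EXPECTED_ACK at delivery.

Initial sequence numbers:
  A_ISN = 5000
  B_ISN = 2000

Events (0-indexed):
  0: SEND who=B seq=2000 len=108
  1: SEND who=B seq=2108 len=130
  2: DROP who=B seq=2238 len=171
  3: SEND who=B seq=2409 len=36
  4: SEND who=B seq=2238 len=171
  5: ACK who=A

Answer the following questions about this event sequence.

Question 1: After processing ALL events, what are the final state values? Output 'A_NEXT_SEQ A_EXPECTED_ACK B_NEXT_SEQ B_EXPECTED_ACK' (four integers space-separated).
Answer: 5000 2445 2445 5000

Derivation:
After event 0: A_seq=5000 A_ack=2108 B_seq=2108 B_ack=5000
After event 1: A_seq=5000 A_ack=2238 B_seq=2238 B_ack=5000
After event 2: A_seq=5000 A_ack=2238 B_seq=2409 B_ack=5000
After event 3: A_seq=5000 A_ack=2238 B_seq=2445 B_ack=5000
After event 4: A_seq=5000 A_ack=2445 B_seq=2445 B_ack=5000
After event 5: A_seq=5000 A_ack=2445 B_seq=2445 B_ack=5000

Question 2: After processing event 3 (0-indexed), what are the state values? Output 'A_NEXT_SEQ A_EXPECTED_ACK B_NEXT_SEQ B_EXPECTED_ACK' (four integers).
After event 0: A_seq=5000 A_ack=2108 B_seq=2108 B_ack=5000
After event 1: A_seq=5000 A_ack=2238 B_seq=2238 B_ack=5000
After event 2: A_seq=5000 A_ack=2238 B_seq=2409 B_ack=5000
After event 3: A_seq=5000 A_ack=2238 B_seq=2445 B_ack=5000

5000 2238 2445 5000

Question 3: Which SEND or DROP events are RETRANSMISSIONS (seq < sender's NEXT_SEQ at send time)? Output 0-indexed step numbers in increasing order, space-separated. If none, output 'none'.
Answer: 4

Derivation:
Step 0: SEND seq=2000 -> fresh
Step 1: SEND seq=2108 -> fresh
Step 2: DROP seq=2238 -> fresh
Step 3: SEND seq=2409 -> fresh
Step 4: SEND seq=2238 -> retransmit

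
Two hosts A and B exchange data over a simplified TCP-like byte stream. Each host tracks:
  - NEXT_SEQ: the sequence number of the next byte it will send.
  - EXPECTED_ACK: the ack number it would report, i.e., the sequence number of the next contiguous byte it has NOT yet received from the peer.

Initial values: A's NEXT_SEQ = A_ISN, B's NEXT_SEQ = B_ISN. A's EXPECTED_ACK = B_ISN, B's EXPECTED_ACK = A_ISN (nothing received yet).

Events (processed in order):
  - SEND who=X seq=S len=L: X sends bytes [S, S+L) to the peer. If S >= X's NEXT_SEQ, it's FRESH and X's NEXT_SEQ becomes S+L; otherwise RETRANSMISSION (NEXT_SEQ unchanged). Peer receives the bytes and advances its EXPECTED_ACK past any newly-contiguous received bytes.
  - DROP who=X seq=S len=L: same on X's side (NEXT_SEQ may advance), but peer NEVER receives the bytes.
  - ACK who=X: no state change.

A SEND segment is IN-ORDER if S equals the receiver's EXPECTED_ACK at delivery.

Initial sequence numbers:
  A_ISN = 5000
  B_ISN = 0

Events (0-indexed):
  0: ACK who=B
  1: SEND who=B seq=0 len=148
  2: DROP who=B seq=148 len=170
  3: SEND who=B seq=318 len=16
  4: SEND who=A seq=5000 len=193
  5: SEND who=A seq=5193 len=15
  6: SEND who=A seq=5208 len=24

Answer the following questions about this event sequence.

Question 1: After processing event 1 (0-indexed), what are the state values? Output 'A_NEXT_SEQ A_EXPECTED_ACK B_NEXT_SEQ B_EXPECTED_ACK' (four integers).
After event 0: A_seq=5000 A_ack=0 B_seq=0 B_ack=5000
After event 1: A_seq=5000 A_ack=148 B_seq=148 B_ack=5000

5000 148 148 5000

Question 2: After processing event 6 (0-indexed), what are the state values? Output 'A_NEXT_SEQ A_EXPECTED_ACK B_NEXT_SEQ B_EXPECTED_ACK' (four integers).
After event 0: A_seq=5000 A_ack=0 B_seq=0 B_ack=5000
After event 1: A_seq=5000 A_ack=148 B_seq=148 B_ack=5000
After event 2: A_seq=5000 A_ack=148 B_seq=318 B_ack=5000
After event 3: A_seq=5000 A_ack=148 B_seq=334 B_ack=5000
After event 4: A_seq=5193 A_ack=148 B_seq=334 B_ack=5193
After event 5: A_seq=5208 A_ack=148 B_seq=334 B_ack=5208
After event 6: A_seq=5232 A_ack=148 B_seq=334 B_ack=5232

5232 148 334 5232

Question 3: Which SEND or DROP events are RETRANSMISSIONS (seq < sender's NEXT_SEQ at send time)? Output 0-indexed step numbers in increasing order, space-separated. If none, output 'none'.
Answer: none

Derivation:
Step 1: SEND seq=0 -> fresh
Step 2: DROP seq=148 -> fresh
Step 3: SEND seq=318 -> fresh
Step 4: SEND seq=5000 -> fresh
Step 5: SEND seq=5193 -> fresh
Step 6: SEND seq=5208 -> fresh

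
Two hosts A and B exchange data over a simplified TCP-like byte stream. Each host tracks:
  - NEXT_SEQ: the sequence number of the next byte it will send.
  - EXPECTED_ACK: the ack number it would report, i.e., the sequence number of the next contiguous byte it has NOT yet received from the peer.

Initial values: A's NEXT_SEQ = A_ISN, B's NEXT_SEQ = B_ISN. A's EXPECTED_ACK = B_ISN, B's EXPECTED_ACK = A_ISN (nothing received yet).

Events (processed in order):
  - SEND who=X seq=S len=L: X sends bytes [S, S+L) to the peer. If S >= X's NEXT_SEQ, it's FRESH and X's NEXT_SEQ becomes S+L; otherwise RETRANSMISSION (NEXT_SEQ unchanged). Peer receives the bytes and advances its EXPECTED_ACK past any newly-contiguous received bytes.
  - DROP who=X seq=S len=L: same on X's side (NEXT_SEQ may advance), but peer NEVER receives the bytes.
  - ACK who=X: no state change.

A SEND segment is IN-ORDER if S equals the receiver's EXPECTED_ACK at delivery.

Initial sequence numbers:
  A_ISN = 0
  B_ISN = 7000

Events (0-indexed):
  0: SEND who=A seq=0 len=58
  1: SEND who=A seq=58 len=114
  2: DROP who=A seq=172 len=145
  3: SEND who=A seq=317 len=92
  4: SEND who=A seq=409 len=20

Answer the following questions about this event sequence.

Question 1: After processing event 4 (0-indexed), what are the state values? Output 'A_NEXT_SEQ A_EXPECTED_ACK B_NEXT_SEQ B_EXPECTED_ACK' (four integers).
After event 0: A_seq=58 A_ack=7000 B_seq=7000 B_ack=58
After event 1: A_seq=172 A_ack=7000 B_seq=7000 B_ack=172
After event 2: A_seq=317 A_ack=7000 B_seq=7000 B_ack=172
After event 3: A_seq=409 A_ack=7000 B_seq=7000 B_ack=172
After event 4: A_seq=429 A_ack=7000 B_seq=7000 B_ack=172

429 7000 7000 172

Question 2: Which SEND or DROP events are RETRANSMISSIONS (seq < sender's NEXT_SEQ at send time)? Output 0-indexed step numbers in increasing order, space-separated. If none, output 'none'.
Answer: none

Derivation:
Step 0: SEND seq=0 -> fresh
Step 1: SEND seq=58 -> fresh
Step 2: DROP seq=172 -> fresh
Step 3: SEND seq=317 -> fresh
Step 4: SEND seq=409 -> fresh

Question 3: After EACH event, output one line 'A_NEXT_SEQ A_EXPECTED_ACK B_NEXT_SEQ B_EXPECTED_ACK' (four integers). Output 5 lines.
58 7000 7000 58
172 7000 7000 172
317 7000 7000 172
409 7000 7000 172
429 7000 7000 172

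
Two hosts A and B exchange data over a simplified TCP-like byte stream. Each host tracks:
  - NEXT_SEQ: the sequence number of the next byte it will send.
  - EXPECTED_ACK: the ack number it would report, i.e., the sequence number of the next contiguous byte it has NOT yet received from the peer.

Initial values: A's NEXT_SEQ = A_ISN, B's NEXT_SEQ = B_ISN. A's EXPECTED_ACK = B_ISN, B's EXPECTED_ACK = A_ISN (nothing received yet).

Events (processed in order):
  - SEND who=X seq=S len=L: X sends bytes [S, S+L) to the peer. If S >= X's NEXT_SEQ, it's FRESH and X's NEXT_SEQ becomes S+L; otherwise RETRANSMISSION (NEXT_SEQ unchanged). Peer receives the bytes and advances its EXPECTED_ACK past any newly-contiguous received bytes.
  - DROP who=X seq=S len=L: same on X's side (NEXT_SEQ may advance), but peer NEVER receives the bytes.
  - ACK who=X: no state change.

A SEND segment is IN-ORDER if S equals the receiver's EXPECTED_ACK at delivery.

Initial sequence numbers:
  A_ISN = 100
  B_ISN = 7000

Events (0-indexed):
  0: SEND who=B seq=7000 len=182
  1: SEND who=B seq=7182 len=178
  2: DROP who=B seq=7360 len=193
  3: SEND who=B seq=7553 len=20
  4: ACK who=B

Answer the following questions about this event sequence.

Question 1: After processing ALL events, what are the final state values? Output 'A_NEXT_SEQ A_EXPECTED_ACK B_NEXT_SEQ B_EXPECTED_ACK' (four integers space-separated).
Answer: 100 7360 7573 100

Derivation:
After event 0: A_seq=100 A_ack=7182 B_seq=7182 B_ack=100
After event 1: A_seq=100 A_ack=7360 B_seq=7360 B_ack=100
After event 2: A_seq=100 A_ack=7360 B_seq=7553 B_ack=100
After event 3: A_seq=100 A_ack=7360 B_seq=7573 B_ack=100
After event 4: A_seq=100 A_ack=7360 B_seq=7573 B_ack=100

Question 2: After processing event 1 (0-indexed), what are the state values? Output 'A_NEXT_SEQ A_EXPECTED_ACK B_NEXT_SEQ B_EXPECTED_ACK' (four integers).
After event 0: A_seq=100 A_ack=7182 B_seq=7182 B_ack=100
After event 1: A_seq=100 A_ack=7360 B_seq=7360 B_ack=100

100 7360 7360 100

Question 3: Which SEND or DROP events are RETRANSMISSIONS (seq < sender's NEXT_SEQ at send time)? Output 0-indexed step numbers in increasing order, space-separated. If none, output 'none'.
Answer: none

Derivation:
Step 0: SEND seq=7000 -> fresh
Step 1: SEND seq=7182 -> fresh
Step 2: DROP seq=7360 -> fresh
Step 3: SEND seq=7553 -> fresh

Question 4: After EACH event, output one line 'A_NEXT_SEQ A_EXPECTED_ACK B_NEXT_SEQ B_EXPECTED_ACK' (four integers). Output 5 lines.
100 7182 7182 100
100 7360 7360 100
100 7360 7553 100
100 7360 7573 100
100 7360 7573 100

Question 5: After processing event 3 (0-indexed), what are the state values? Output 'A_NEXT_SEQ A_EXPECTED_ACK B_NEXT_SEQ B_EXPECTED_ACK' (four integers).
After event 0: A_seq=100 A_ack=7182 B_seq=7182 B_ack=100
After event 1: A_seq=100 A_ack=7360 B_seq=7360 B_ack=100
After event 2: A_seq=100 A_ack=7360 B_seq=7553 B_ack=100
After event 3: A_seq=100 A_ack=7360 B_seq=7573 B_ack=100

100 7360 7573 100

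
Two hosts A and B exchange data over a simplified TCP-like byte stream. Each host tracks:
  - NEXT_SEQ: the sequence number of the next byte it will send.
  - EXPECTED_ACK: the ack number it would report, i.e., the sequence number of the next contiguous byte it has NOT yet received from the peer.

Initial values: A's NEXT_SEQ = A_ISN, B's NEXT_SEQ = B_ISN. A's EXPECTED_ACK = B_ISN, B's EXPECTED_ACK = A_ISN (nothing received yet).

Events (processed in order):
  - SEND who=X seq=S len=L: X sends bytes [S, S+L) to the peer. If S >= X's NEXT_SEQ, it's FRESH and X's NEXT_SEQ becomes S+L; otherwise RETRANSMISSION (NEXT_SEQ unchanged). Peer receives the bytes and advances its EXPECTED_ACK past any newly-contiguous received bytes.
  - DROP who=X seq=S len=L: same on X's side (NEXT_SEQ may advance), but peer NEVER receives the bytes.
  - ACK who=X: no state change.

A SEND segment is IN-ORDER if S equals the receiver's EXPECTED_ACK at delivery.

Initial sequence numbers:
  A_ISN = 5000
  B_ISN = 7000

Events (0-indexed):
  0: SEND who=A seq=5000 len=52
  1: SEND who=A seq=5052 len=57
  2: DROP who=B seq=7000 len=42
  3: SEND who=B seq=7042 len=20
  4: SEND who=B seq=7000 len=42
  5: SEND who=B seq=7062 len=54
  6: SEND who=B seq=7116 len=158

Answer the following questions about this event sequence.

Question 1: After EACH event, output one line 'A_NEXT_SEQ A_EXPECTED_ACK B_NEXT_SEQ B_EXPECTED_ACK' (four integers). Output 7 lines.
5052 7000 7000 5052
5109 7000 7000 5109
5109 7000 7042 5109
5109 7000 7062 5109
5109 7062 7062 5109
5109 7116 7116 5109
5109 7274 7274 5109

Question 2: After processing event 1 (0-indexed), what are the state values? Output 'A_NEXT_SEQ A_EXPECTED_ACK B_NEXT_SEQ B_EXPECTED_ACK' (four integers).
After event 0: A_seq=5052 A_ack=7000 B_seq=7000 B_ack=5052
After event 1: A_seq=5109 A_ack=7000 B_seq=7000 B_ack=5109

5109 7000 7000 5109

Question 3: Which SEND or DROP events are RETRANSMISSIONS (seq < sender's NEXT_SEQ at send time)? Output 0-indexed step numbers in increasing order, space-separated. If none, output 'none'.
Step 0: SEND seq=5000 -> fresh
Step 1: SEND seq=5052 -> fresh
Step 2: DROP seq=7000 -> fresh
Step 3: SEND seq=7042 -> fresh
Step 4: SEND seq=7000 -> retransmit
Step 5: SEND seq=7062 -> fresh
Step 6: SEND seq=7116 -> fresh

Answer: 4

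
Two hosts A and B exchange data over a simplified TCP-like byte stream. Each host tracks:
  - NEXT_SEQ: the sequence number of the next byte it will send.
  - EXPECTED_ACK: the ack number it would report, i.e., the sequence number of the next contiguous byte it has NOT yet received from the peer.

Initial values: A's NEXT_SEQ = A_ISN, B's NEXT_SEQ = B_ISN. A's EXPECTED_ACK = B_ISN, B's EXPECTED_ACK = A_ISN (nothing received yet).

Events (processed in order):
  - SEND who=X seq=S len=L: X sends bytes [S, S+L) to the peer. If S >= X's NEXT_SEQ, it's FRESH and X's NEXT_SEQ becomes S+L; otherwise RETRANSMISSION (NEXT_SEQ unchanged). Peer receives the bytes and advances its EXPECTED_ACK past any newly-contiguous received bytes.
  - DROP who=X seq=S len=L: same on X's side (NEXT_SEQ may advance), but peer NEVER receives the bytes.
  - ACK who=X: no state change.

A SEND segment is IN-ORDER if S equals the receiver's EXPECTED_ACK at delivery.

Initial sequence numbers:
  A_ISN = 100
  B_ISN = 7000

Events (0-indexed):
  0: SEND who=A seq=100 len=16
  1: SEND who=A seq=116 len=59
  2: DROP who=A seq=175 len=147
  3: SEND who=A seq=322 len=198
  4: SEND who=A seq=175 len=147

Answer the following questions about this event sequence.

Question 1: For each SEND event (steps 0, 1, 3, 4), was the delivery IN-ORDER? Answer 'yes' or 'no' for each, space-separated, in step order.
Step 0: SEND seq=100 -> in-order
Step 1: SEND seq=116 -> in-order
Step 3: SEND seq=322 -> out-of-order
Step 4: SEND seq=175 -> in-order

Answer: yes yes no yes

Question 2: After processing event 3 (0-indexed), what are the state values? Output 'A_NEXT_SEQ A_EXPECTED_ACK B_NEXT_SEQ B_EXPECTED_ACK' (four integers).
After event 0: A_seq=116 A_ack=7000 B_seq=7000 B_ack=116
After event 1: A_seq=175 A_ack=7000 B_seq=7000 B_ack=175
After event 2: A_seq=322 A_ack=7000 B_seq=7000 B_ack=175
After event 3: A_seq=520 A_ack=7000 B_seq=7000 B_ack=175

520 7000 7000 175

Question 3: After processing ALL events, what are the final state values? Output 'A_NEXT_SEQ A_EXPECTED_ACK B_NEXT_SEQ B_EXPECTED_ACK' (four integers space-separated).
After event 0: A_seq=116 A_ack=7000 B_seq=7000 B_ack=116
After event 1: A_seq=175 A_ack=7000 B_seq=7000 B_ack=175
After event 2: A_seq=322 A_ack=7000 B_seq=7000 B_ack=175
After event 3: A_seq=520 A_ack=7000 B_seq=7000 B_ack=175
After event 4: A_seq=520 A_ack=7000 B_seq=7000 B_ack=520

Answer: 520 7000 7000 520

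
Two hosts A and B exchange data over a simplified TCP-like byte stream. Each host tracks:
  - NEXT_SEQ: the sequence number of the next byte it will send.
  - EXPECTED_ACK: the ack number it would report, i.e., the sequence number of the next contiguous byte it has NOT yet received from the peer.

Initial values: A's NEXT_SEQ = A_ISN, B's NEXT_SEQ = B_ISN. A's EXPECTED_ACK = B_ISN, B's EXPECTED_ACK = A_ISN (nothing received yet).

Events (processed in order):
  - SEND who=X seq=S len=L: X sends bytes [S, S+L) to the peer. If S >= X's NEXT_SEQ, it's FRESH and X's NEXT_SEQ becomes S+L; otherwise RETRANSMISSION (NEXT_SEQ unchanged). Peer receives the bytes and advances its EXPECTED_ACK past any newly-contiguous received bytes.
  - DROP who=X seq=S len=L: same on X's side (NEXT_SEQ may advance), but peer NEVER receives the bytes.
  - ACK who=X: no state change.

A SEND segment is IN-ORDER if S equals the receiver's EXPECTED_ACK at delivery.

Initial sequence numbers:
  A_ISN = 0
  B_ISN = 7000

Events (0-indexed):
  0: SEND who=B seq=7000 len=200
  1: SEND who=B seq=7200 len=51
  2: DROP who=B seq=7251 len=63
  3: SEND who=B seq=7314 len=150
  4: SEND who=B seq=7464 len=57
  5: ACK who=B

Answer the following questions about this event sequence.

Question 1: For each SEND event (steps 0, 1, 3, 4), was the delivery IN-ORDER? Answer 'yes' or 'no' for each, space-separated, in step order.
Answer: yes yes no no

Derivation:
Step 0: SEND seq=7000 -> in-order
Step 1: SEND seq=7200 -> in-order
Step 3: SEND seq=7314 -> out-of-order
Step 4: SEND seq=7464 -> out-of-order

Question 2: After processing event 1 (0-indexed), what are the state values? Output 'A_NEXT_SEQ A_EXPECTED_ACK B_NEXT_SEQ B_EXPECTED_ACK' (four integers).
After event 0: A_seq=0 A_ack=7200 B_seq=7200 B_ack=0
After event 1: A_seq=0 A_ack=7251 B_seq=7251 B_ack=0

0 7251 7251 0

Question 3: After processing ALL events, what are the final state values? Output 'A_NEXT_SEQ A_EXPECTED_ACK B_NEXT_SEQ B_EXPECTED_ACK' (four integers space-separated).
After event 0: A_seq=0 A_ack=7200 B_seq=7200 B_ack=0
After event 1: A_seq=0 A_ack=7251 B_seq=7251 B_ack=0
After event 2: A_seq=0 A_ack=7251 B_seq=7314 B_ack=0
After event 3: A_seq=0 A_ack=7251 B_seq=7464 B_ack=0
After event 4: A_seq=0 A_ack=7251 B_seq=7521 B_ack=0
After event 5: A_seq=0 A_ack=7251 B_seq=7521 B_ack=0

Answer: 0 7251 7521 0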